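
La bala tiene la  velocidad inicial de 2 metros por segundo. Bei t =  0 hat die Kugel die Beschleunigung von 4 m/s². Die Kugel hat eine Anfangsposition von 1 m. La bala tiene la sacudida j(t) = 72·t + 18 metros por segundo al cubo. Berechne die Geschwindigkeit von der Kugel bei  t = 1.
Um dies zu lösen, müssen wir 2 Stammfunktionen unserer Gleichung für den Ruck j(t) = 72·t + 18 finden. Mit ∫j(t)dt und Anwendung von a(0) = 4, finden wir a(t) = 36·t^2 + 18·t + 4. Durch Integration von der Beschleunigung und Verwendung der Anfangsbedingung v(0) = 2, erhalten wir v(t) = 12·t^3 + 9·t^2 + 4·t + 2. Aus der Gleichung für die Geschwindigkeit v(t) = 12·t^3 + 9·t^2 + 4·t + 2, setzen wir t = 1 ein und erhalten v = 27.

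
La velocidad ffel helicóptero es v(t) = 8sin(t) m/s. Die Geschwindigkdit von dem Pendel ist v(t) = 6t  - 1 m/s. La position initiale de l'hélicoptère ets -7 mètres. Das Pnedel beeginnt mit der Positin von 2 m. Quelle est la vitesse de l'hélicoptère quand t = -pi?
En utilisant v(t) = 8·sin(t) et en substituant t = -pi, nous trouvons v = 0.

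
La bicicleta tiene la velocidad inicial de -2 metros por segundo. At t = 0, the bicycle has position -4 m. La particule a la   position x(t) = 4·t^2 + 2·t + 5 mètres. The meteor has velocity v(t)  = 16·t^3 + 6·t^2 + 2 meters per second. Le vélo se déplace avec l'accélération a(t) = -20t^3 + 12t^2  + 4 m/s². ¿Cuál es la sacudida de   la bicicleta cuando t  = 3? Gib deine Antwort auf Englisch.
Starting from acceleration a(t) = -20·t^3 + 12·t^2 + 4, we take 1 derivative. The derivative of acceleration gives jerk: j(t) = -60·t^2 + 24·t. We have jerk j(t) = -60·t^2 + 24·t. Substituting t = 3: j(3) = -468.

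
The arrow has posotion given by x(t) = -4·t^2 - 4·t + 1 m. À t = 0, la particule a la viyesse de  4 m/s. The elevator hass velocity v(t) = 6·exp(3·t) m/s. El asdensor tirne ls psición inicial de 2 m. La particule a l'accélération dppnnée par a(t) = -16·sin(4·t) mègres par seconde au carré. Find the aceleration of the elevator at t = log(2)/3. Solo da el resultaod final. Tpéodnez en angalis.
At t = log(2)/3, a = 36.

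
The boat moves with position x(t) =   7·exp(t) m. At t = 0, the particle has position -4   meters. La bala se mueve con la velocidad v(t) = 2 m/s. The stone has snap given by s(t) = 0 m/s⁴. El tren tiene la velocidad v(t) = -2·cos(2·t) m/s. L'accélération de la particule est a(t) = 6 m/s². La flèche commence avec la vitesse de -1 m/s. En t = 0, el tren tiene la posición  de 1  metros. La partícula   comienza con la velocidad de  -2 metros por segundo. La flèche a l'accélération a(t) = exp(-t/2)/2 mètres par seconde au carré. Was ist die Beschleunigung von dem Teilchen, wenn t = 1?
Mit a(t) = 6 und Einsetzen von t = 1, finden wir a = 6.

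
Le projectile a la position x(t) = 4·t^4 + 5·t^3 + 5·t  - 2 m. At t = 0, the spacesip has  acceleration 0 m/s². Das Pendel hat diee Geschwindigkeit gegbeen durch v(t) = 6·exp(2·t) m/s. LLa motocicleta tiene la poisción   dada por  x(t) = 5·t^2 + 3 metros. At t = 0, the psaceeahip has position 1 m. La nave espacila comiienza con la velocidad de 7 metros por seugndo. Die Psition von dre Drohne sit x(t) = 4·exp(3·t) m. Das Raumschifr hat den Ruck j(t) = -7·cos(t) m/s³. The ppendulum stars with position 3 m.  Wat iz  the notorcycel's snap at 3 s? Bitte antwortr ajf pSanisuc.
Partiendo de la posición x(t) = 5·t^2 + 3, tomamos 4 derivadas. Tomando d/dt de x(t), encontramos v(t) = 10·t. Tomando d/dt de v(t), encontramos a(t) = 10. Derivando la aceleración, obtenemos la sacudida: j(t) = 0. La derivada de la sacudida da el snap: s(t) = 0. Tenemos el snap s(t) = 0. Sustituyendo t = 3: s(3) = 0.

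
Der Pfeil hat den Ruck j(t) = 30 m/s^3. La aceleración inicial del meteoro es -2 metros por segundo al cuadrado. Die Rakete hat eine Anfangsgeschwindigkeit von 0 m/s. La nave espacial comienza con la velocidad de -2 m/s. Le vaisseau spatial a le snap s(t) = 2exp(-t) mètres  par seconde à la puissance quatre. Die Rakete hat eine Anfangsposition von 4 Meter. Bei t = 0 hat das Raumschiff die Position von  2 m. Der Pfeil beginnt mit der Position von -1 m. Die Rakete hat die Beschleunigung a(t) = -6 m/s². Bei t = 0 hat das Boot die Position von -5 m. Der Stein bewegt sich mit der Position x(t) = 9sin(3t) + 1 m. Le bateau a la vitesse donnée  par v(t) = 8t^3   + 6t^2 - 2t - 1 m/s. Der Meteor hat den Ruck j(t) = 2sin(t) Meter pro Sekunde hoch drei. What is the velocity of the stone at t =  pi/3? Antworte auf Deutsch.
Ausgehend von der Position x(t) = 9·sin(3·t) + 1, nehmen wir 1 Ableitung. Mit d/dt von x(t) finden wir v(t) = 27·cos(3·t). Mit v(t) = 27·cos(3·t) und Einsetzen von t = pi/3, finden wir v = -27.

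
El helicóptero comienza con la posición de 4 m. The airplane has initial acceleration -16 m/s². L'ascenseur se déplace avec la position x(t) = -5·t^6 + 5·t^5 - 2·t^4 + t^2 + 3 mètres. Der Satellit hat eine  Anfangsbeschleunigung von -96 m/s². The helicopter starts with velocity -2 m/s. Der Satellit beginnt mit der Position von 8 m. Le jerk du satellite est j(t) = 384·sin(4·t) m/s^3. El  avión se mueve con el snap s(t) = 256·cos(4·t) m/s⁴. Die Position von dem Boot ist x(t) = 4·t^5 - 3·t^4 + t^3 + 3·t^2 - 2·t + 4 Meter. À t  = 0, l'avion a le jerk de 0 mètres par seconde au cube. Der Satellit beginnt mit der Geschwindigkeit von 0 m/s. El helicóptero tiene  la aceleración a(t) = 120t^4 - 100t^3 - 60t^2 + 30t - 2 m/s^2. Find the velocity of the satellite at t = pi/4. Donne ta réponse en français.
Pour résoudre ceci, nous devons prendre 2 primitives de notre équation du jerk j(t) = 384·sin(4·t). En prenant ∫j(t)dt et en appliquant a(0) = -96, nous trouvons a(t) = -96·cos(4·t). En prenant ∫a(t)dt et en appliquant v(0) = 0, nous trouvons v(t) = -24·sin(4·t). Nous avons la vitesse v(t) = -24·sin(4·t). En substituant t = pi/4: v(pi/4) = 0.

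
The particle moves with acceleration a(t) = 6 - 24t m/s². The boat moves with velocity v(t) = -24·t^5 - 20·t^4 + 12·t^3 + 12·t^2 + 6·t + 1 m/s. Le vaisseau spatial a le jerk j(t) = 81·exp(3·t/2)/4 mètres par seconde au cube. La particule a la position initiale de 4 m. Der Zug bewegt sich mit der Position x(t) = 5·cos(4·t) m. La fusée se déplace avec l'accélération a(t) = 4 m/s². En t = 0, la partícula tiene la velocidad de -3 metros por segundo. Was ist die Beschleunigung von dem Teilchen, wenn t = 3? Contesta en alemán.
Wir haben die Beschleunigung a(t) = 6 - 24·t. Durch Einsetzen von t = 3: a(3) = -66.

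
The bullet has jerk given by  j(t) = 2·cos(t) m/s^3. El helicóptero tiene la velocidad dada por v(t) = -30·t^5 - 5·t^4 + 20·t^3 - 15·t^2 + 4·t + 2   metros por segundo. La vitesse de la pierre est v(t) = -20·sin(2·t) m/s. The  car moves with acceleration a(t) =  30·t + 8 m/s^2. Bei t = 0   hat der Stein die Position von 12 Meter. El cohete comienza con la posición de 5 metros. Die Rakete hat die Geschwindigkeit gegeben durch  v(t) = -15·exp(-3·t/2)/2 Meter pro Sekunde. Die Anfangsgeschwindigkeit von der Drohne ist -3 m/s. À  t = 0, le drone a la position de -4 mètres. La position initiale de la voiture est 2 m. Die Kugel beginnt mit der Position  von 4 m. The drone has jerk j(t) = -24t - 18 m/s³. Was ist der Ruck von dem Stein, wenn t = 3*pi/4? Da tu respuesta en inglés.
To solve this, we need to take 2 derivatives of our velocity equation v(t) = -20·sin(2·t). The derivative of velocity gives acceleration: a(t) = -40·cos(2·t). Differentiating acceleration, we get jerk: j(t) = 80·sin(2·t). From the given jerk equation j(t) = 80·sin(2·t), we substitute t = 3*pi/4 to get j = -80.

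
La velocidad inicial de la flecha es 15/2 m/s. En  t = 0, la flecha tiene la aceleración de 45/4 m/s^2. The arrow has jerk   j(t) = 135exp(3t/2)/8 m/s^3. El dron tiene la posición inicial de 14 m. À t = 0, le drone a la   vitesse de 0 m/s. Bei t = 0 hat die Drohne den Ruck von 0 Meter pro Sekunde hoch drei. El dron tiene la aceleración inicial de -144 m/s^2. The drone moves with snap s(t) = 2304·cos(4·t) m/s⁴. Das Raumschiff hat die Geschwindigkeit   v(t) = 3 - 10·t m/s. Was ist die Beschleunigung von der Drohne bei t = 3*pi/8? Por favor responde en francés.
Nous devons intégrer notre équation du snap s(t) = 2304·cos(4·t) 2 fois. En prenant ∫s(t)dt et en appliquant j(0) = 0, nous trouvons j(t) = 576·sin(4·t). La primitive du jerk est l'accélération. En utilisant a(0) = -144, nous obtenons a(t) = -144·cos(4·t). En utilisant a(t) = -144·cos(4·t) et en substituant t = 3*pi/8, nous trouvons a = 0.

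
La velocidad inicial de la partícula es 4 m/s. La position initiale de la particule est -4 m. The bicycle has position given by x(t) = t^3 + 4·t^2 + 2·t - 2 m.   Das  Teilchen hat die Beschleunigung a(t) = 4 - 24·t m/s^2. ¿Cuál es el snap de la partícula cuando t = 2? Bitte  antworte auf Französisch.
En partant de l'accélération a(t) = 4 - 24·t, nous prenons 2 dérivées. En dérivant l'accélération, nous obtenons le jerk: j(t) = -24. En dérivant le jerk, nous obtenons le snap: s(t) = 0. Nous avons le snap s(t) = 0. En substituant t = 2: s(2) = 0.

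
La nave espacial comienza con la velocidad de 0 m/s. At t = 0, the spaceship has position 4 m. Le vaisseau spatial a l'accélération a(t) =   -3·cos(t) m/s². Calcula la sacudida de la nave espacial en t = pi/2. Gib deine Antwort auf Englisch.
Starting from acceleration a(t) = -3·cos(t), we take 1 derivative. Taking d/dt of a(t), we find j(t) = 3·sin(t). We have jerk j(t) = 3·sin(t). Substituting t = pi/2: j(pi/2) = 3.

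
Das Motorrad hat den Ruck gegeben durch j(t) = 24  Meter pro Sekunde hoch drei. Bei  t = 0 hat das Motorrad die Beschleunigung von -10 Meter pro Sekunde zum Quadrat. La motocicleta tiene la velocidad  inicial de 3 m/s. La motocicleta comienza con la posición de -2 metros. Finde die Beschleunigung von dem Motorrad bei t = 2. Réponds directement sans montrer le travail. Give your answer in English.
The answer is 38.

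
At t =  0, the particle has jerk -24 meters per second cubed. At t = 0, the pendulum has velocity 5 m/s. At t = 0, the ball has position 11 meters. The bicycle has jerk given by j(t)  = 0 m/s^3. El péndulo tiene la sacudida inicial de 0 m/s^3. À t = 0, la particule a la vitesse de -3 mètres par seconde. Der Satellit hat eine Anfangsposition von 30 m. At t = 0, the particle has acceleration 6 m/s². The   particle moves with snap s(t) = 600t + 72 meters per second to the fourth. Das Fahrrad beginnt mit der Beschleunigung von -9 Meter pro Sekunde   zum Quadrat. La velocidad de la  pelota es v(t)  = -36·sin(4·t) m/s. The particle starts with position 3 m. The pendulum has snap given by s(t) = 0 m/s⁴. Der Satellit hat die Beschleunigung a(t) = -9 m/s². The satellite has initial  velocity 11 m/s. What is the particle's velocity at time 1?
We need to integrate our snap equation s(t) = 600·t + 72 3 times. Integrating snap and using the initial condition j(0) = -24, we get j(t) = 300·t^2 + 72·t - 24. Finding the antiderivative of j(t) and using a(0) = 6: a(t) = 100·t^3 + 36·t^2 - 24·t + 6. The antiderivative of acceleration is velocity. Using v(0) = -3, we get v(t) = 25·t^4 + 12·t^3 - 12·t^2 + 6·t - 3. From the given velocity equation v(t) = 25·t^4 + 12·t^3 - 12·t^2 + 6·t - 3, we substitute t = 1 to get v = 28.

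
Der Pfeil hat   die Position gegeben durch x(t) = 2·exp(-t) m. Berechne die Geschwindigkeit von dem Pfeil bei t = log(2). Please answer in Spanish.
Partiendo de la posición x(t) = 2·exp(-t), tomamos 1 derivada. La derivada de la posición da la velocidad: v(t) = -2·exp(-t). Tenemos la velocidad v(t) = -2·exp(-t). Sustituyendo t = log(2): v(log(2)) = -1.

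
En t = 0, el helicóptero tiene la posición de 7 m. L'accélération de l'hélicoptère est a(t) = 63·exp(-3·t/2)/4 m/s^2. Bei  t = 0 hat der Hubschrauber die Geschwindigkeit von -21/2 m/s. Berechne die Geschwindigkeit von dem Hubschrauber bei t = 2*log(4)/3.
Wir müssen das Integral unserer Gleichung für die Beschleunigung a(t) = 63·exp(-3·t/2)/4 1-mal finden. Durch Integration von der Beschleunigung und Verwendung der Anfangsbedingung v(0) = -21/2, erhalten wir v(t) = -21·exp(-3·t/2)/2. Aus der Gleichung für die Geschwindigkeit v(t) = -21·exp(-3·t/2)/2, setzen wir t = 2*log(4)/3 ein und erhalten v = -21/8.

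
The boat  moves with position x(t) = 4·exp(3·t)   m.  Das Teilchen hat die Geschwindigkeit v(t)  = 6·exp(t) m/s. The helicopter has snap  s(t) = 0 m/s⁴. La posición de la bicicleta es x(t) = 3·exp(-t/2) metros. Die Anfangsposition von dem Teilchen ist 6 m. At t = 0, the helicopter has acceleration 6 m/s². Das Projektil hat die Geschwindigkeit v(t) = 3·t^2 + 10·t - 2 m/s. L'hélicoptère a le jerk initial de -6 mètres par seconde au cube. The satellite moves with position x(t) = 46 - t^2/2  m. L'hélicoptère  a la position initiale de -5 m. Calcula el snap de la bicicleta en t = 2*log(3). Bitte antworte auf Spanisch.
Para resolver esto, necesitamos tomar 4 derivadas de nuestra ecuación de la posición x(t) = 3·exp(-t/2). La derivada de la posición da la velocidad: v(t) = -3·exp(-t/2)/2. Tomando d/dt de v(t), encontramos a(t) = 3·exp(-t/2)/4. La derivada de la aceleración da la sacudida: j(t) = -3·exp(-t/2)/8. Tomando d/dt de j(t), encontramos s(t) = 3·exp(-t/2)/16. De la ecuación del snap s(t) = 3·exp(-t/2)/16, sustituimos t = 2*log(3) para obtener s = 1/16.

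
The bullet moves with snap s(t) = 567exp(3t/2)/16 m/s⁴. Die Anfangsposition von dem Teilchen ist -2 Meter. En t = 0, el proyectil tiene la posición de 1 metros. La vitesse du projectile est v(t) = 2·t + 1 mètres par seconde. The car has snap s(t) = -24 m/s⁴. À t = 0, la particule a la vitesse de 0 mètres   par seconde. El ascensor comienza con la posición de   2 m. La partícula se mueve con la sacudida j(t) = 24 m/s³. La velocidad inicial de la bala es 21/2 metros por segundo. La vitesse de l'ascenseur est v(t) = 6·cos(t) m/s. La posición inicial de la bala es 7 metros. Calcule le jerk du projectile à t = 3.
Nous devons dériver notre équation de la vitesse v(t) = 2·t + 1 2 fois. La dérivée de la vitesse donne l'accélération: a(t) = 2. En dérivant l'accélération, nous obtenons le jerk: j(t) = 0. En utilisant j(t) = 0 et en substituant t = 3, nous trouvons j = 0.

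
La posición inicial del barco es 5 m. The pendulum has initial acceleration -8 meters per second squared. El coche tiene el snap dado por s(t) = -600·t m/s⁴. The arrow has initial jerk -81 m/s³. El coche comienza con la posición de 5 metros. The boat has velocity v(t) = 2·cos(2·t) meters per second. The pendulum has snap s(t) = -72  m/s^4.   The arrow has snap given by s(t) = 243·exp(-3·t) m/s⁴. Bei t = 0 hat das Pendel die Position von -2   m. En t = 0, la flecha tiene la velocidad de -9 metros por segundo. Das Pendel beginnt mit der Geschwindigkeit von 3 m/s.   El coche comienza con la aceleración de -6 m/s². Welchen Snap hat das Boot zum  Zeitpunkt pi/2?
Um dies zu lösen, müssen wir 3 Ableitungen unserer Gleichung für die Geschwindigkeit v(t) = 2·cos(2·t) nehmen. Mit d/dt von v(t) finden wir a(t) = -4·sin(2·t). Durch Ableiten von der Beschleunigung erhalten wir den Ruck: j(t) = -8·cos(2·t). Mit d/dt von j(t) finden wir s(t) = 16·sin(2·t). Aus der Gleichung für den Snap s(t) = 16·sin(2·t), setzen wir t = pi/2 ein und erhalten s = 0.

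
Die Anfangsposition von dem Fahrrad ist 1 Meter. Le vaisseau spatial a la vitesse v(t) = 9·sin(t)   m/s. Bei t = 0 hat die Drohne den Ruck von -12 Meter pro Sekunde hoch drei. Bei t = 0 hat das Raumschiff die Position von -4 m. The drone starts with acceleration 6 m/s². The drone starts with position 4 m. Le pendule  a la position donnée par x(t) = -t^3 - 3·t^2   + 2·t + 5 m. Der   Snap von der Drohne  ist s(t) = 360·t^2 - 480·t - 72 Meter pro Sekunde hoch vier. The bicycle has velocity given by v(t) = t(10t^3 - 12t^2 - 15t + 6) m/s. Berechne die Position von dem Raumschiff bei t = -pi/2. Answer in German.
Um dies zu lösen, müssen wir 1 Integral unserer Gleichung für die Geschwindigkeit v(t) = 9·sin(t) finden. Das Integral von der Geschwindigkeit, mit x(0) = -4, ergibt die Position: x(t) = 5 - 9·cos(t). Mit x(t) = 5 - 9·cos(t) und Einsetzen von t = -pi/2, finden wir x = 5.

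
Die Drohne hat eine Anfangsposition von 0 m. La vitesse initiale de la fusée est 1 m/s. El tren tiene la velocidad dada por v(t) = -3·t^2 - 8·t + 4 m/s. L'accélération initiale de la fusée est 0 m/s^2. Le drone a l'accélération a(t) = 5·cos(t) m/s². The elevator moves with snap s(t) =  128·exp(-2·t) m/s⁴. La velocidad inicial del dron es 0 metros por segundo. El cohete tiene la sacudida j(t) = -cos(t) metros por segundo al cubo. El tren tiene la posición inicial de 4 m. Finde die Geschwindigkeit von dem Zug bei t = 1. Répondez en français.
De l'équation de la vitesse v(t) = -3·t^2 - 8·t + 4, nous substituons t = 1 pour obtenir v = -7.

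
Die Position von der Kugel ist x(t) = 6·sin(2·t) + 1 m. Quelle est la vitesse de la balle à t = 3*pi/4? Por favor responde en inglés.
Starting from position x(t) = 6·sin(2·t) + 1, we take 1 derivative. Taking d/dt of x(t), we find v(t) = 12·cos(2·t). From the given velocity equation v(t) = 12·cos(2·t), we substitute t = 3*pi/4 to get v = 0.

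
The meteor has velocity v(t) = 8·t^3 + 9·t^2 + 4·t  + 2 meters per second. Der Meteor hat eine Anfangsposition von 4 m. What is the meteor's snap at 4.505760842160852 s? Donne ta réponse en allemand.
Wir müssen unsere Gleichung für die Geschwindigkeit v(t) = 8·t^3 + 9·t^2 + 4·t + 2 3-mal ableiten. Die Ableitung von der Geschwindigkeit ergibt die Beschleunigung: a(t) = 24·t^2 + 18·t + 4. Die Ableitung von der Beschleunigung ergibt den Ruck: j(t) = 48·t + 18. Durch Ableiten von dem Ruck erhalten wir den Snap: s(t) = 48. Mit s(t) = 48 und Einsetzen von t = 4.505760842160852, finden wir s = 48.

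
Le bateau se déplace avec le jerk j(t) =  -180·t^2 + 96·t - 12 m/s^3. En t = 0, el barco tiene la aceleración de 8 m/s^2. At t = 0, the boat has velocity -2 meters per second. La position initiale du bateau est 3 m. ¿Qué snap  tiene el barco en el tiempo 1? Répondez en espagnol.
Partiendo de la sacudida j(t) = -180·t^2 + 96·t - 12, tomamos 1 derivada. Tomando d/dt de j(t), encontramos s(t) = 96 - 360·t. De la ecuación del snap s(t) = 96 - 360·t, sustituimos t = 1 para obtener s = -264.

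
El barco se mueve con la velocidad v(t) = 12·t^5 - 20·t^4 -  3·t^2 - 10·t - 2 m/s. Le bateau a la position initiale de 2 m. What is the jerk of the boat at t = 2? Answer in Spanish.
Partiendo de la velocidad v(t) = 12·t^5 - 20·t^4 - 3·t^2 - 10·t - 2, tomamos 2 derivadas. Tomando d/dt de v(t), encontramos a(t) = 60·t^4 - 80·t^3 - 6·t - 10. Derivando la aceleración, obtenemos la sacudida: j(t) = 240·t^3 - 240·t^2 - 6. De la ecuación de la sacudida j(t) = 240·t^3 - 240·t^2 - 6, sustituimos t = 2 para obtener j = 954.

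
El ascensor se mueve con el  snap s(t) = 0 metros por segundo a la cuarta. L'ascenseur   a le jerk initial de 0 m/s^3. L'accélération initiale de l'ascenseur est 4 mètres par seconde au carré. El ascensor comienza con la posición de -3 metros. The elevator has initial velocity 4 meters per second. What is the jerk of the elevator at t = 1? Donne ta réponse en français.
Nous devons intégrer notre équation du snap s(t) = 0 1 fois. En intégrant le snap et en utilisant la condition initiale j(0) = 0, nous obtenons j(t) = 0. De l'équation du jerk j(t) = 0, nous substituons t = 1 pour obtenir j = 0.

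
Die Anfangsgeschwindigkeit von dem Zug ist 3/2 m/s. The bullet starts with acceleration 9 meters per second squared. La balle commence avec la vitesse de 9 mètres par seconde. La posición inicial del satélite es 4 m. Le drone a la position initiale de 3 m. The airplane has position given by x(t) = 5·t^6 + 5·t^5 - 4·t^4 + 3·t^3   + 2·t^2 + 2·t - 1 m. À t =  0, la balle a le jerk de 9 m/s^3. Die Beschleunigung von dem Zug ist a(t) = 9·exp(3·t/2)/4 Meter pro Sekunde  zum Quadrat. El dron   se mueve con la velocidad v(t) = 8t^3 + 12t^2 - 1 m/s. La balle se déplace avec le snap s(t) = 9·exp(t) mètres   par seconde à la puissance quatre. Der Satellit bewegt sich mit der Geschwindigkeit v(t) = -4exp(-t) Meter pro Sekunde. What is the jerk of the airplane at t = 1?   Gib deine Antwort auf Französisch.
En partant de la position x(t) = 5·t^6 + 5·t^5 - 4·t^4 + 3·t^3 + 2·t^2 + 2·t - 1, nous prenons 3 dérivées. En prenant d/dt de x(t), nous trouvons v(t) = 30·t^5 + 25·t^4 - 16·t^3 + 9·t^2 + 4·t + 2. La dérivée de la vitesse donne l'accélération: a(t) = 150·t^4 + 100·t^3 - 48·t^2 + 18·t + 4. En prenant d/dt de a(t), nous trouvons j(t) = 600·t^3 + 300·t^2 - 96·t + 18. Nous avons le jerk j(t) = 600·t^3 + 300·t^2 - 96·t + 18. En substituant t = 1: j(1) = 822.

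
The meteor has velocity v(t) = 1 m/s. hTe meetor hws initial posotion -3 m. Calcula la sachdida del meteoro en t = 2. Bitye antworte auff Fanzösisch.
Nous devons dériver notre équation de la vitesse v(t) = 1 2 fois. La dérivée de la vitesse donne l'accélération: a(t) = 0. En dérivant l'accélération, nous obtenons le jerk: j(t) = 0. De l'équation du jerk j(t) = 0, nous substituons t = 2 pour obtenir j = 0.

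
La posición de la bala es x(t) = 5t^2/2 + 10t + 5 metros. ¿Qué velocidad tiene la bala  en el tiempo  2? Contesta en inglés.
To solve this, we need to take 1 derivative of our position equation x(t) = 5·t^2/2 + 10·t + 5. Differentiating position, we get velocity: v(t) = 5·t + 10. We have velocity v(t) = 5·t + 10. Substituting t = 2: v(2) = 20.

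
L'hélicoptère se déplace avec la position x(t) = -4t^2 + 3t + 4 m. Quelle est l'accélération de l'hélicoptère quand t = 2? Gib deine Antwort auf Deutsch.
Ausgehend von der Position x(t) = -4·t^2 + 3·t + 4, nehmen wir 2 Ableitungen. Mit d/dt von x(t) finden wir v(t) = 3 - 8·t. Mit d/dt von v(t) finden wir a(t) = -8. Mit a(t) = -8 und Einsetzen von t = 2, finden wir a = -8.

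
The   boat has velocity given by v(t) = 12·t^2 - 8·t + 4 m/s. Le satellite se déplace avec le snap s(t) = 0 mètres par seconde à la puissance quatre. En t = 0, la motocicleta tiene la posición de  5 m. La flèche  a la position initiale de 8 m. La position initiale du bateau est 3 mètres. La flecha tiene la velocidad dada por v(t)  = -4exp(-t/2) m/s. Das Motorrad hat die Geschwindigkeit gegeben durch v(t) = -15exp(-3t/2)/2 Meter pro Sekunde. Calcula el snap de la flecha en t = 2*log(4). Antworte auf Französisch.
Pour résoudre ceci, nous devons prendre 3 dérivées de notre équation de la vitesse v(t) = -4·exp(-t/2). En dérivant la vitesse, nous obtenons l'accélération: a(t) = 2·exp(-t/2). En dérivant l'accélération, nous obtenons le jerk: j(t) = -exp(-t/2). En dérivant le jerk, nous obtenons le snap: s(t) = exp(-t/2)/2. Nous avons le snap s(t) = exp(-t/2)/2. En substituant t = 2*log(4): s(2*log(4)) = 1/8.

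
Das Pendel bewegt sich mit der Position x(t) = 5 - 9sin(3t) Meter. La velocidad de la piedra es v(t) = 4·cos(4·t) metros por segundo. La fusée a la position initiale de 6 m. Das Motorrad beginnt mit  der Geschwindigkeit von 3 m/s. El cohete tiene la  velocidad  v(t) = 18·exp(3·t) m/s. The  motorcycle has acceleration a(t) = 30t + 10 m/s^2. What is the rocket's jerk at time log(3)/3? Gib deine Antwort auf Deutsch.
Ausgehend von der Geschwindigkeit v(t) = 18·exp(3·t), nehmen wir 2 Ableitungen. Die Ableitung von der Geschwindigkeit ergibt die Beschleunigung: a(t) = 54·exp(3·t). Durch Ableiten von der Beschleunigung erhalten wir den Ruck: j(t) = 162·exp(3·t). Mit j(t) = 162·exp(3·t) und Einsetzen von t = log(3)/3, finden wir j = 486.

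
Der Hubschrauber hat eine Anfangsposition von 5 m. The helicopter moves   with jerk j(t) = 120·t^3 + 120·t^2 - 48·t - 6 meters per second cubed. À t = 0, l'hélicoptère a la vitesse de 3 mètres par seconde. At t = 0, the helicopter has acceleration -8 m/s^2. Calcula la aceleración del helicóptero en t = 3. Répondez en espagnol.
Para resolver esto, necesitamos tomar 1 antiderivada de nuestra ecuación de la sacudida j(t) = 120·t^3 + 120·t^2 - 48·t - 6. La integral de la sacudida es la aceleración. Usando a(0) = -8, obtenemos a(t) = 30·t^4 + 40·t^3 - 24·t^2 - 6·t - 8. De la ecuación de la aceleración a(t) = 30·t^4 + 40·t^3 - 24·t^2 - 6·t - 8, sustituimos t = 3 para obtener a = 3268.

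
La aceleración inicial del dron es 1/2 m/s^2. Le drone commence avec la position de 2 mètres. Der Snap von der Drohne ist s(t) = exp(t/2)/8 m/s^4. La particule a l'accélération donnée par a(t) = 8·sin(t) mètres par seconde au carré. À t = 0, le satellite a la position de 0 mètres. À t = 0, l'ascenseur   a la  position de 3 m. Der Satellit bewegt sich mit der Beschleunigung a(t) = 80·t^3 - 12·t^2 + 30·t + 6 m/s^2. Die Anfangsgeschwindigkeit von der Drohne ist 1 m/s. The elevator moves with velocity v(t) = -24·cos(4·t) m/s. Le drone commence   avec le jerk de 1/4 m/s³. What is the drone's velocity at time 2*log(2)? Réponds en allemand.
Wir müssen unsere Gleichung für den Snap s(t) = exp(t/2)/8 3-mal integrieren. Durch Integration von dem Snap und Verwendung der Anfangsbedingung j(0) = 1/4, erhalten wir j(t) = exp(t/2)/4. Durch Integration von dem Ruck und Verwendung der Anfangsbedingung a(0) = 1/2, erhalten wir a(t) = exp(t/2)/2. Die Stammfunktion von der Beschleunigung ist die Geschwindigkeit. Mit v(0) = 1 erhalten wir v(t) = exp(t/2). Aus der Gleichung für die Geschwindigkeit v(t) = exp(t/2), setzen wir t = 2*log(2) ein und erhalten v = 2.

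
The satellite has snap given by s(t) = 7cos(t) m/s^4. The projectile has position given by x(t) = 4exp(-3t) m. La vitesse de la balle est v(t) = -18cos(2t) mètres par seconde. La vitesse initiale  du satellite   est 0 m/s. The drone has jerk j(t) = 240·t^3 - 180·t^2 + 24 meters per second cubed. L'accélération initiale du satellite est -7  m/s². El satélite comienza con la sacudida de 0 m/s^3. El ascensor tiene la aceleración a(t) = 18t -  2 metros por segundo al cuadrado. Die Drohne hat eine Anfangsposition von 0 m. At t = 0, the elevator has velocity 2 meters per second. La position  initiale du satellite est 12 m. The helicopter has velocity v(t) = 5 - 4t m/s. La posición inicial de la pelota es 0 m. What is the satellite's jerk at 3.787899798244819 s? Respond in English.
To find the answer, we compute 1 antiderivative of s(t) = 7·cos(t). The integral of snap is jerk. Using j(0) = 0, we get j(t) = 7·sin(t). Using j(t) = 7·sin(t) and substituting t = 3.787899798244819, we find j = -4.21569724515705.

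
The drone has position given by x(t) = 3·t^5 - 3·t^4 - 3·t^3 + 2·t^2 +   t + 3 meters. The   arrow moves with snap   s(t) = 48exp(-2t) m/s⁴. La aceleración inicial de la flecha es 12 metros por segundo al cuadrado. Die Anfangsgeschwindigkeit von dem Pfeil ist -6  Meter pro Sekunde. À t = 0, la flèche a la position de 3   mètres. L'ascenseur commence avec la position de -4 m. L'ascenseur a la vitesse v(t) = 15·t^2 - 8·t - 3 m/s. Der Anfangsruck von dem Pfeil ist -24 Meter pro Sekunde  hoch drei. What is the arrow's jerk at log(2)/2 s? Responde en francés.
Pour résoudre ceci, nous devons prendre 1 primitive de notre équation du snap s(t) = 48·exp(-2·t). En prenant ∫s(t)dt et en appliquant j(0) = -24, nous trouvons j(t) = -24·exp(-2·t). En utilisant j(t) = -24·exp(-2·t) et en substituant t = log(2)/2, nous trouvons j = -12.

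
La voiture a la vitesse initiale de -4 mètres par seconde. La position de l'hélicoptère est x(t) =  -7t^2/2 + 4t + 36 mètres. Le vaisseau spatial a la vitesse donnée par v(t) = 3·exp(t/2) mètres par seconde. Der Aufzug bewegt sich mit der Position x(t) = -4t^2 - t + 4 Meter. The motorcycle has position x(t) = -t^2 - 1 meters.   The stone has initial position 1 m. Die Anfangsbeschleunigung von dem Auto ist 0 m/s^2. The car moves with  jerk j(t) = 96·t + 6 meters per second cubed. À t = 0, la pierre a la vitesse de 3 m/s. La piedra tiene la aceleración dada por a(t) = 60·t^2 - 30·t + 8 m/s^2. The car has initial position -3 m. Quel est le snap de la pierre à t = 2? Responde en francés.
Nous devons dériver notre équation de l'accélération a(t) = 60·t^2 - 30·t + 8 2 fois. En prenant d/dt de a(t), nous trouvons j(t) = 120·t - 30. En prenant d/dt de j(t), nous trouvons s(t) = 120. Nous avons le snap s(t) = 120. En substituant t = 2: s(2) = 120.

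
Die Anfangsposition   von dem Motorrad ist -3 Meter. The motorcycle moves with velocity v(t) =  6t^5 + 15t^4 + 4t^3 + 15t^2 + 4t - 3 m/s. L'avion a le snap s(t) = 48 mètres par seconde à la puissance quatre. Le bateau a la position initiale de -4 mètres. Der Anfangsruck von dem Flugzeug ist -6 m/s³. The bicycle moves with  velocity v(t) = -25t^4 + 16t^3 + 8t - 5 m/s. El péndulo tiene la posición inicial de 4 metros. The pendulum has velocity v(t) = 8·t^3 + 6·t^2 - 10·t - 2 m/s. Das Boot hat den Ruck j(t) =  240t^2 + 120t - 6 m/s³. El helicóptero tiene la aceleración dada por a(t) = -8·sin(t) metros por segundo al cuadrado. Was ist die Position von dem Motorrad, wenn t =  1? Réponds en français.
Nous devons intégrer notre équation de la vitesse v(t) = 6·t^5 + 15·t^4 + 4·t^3 + 15·t^2 + 4·t - 3 1 fois. En prenant ∫v(t)dt et en appliquant x(0) = -3, nous trouvons x(t) = t^6 + 3·t^5 + t^4 + 5·t^3 + 2·t^2 - 3·t - 3. En utilisant x(t) = t^6 + 3·t^5 + t^4 + 5·t^3 + 2·t^2 - 3·t - 3 et en substituant t = 1, nous trouvons x = 6.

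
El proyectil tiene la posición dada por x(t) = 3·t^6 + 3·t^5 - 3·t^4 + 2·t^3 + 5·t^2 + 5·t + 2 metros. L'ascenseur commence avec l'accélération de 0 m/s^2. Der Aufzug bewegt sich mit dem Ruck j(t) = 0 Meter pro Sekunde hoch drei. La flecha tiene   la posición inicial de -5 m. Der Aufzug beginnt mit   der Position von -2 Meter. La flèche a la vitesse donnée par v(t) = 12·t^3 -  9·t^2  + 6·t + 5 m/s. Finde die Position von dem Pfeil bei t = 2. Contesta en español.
Necesitamos integrar nuestra ecuación de la velocidad v(t) = 12·t^3 - 9·t^2 + 6·t + 5 1 vez. La integral de la velocidad, con x(0) = -5, da la posición: x(t) = 3·t^4 - 3·t^3 + 3·t^2 + 5·t - 5. De la ecuación de la posición x(t) = 3·t^4 - 3·t^3 + 3·t^2 + 5·t - 5, sustituimos t = 2 para obtener x = 41.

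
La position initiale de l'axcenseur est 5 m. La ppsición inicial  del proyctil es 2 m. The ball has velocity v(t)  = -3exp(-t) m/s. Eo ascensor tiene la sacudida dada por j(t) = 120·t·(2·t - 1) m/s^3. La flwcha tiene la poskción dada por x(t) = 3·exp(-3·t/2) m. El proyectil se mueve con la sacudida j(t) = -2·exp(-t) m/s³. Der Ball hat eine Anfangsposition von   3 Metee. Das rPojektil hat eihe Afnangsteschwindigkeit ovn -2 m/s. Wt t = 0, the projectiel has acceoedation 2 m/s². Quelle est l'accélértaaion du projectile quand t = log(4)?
En partant du jerk j(t) = -2·exp(-t), nous prenons 1 primitive. En intégrant le jerk et en utilisant la condition initiale a(0) = 2, nous obtenons a(t) = 2·exp(-t). De l'équation de l'accélération a(t) = 2·exp(-t), nous substituons t = log(4) pour obtenir a = 1/2.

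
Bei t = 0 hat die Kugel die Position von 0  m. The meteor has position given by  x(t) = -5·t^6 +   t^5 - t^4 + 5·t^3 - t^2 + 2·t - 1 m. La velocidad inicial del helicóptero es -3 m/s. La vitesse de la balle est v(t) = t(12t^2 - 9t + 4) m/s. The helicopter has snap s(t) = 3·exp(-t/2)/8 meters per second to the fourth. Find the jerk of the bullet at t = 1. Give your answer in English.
To solve this, we need to take 2 derivatives of our velocity equation v(t) = t·(12·t^2 - 9·t + 4). The derivative of velocity gives acceleration: a(t) = 12·t^2 + t·(24·t - 9) - 9·t + 4. Differentiating acceleration, we get jerk: j(t) = 72·t - 18. Using j(t) = 72·t - 18 and substituting t = 1, we find j = 54.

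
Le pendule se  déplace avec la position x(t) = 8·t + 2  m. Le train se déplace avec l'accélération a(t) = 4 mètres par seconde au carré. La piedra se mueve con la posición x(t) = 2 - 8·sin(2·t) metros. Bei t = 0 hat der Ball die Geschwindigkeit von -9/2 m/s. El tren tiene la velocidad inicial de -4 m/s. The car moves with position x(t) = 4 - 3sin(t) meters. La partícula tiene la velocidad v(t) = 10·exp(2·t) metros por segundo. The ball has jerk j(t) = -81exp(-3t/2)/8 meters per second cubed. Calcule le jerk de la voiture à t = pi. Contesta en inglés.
To solve this, we need to take 3 derivatives of our position equation x(t) = 4 - 3·sin(t). Differentiating position, we get velocity: v(t) = -3·cos(t). Taking d/dt of v(t), we find a(t) = 3·sin(t). Differentiating acceleration, we get jerk: j(t) = 3·cos(t). Using j(t) = 3·cos(t) and substituting t = pi, we find j = -3.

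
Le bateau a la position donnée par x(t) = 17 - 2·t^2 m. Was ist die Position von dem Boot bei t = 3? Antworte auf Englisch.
From the given position equation x(t) = 17 - 2·t^2, we substitute t = 3 to get x = -1.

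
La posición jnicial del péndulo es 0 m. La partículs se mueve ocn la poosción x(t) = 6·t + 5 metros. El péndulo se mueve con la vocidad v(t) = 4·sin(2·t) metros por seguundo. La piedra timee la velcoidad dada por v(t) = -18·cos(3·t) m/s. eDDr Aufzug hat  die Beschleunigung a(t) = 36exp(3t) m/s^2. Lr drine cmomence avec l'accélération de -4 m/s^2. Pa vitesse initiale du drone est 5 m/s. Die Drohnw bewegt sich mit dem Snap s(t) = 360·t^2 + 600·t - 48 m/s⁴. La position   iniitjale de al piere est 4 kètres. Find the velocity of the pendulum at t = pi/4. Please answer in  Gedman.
Mit v(t) = 4·sin(2·t) und Einsetzen von t = pi/4, finden wir v = 4.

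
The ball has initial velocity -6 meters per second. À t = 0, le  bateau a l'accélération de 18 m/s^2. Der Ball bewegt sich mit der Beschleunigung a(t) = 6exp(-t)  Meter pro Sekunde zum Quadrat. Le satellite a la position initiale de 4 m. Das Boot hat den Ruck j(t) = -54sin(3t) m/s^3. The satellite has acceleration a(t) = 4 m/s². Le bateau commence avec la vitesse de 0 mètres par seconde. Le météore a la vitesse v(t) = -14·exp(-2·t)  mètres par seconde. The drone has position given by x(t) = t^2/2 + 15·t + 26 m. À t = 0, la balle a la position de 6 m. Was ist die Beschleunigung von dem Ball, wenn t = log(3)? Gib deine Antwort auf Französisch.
Nous avons l'accélération a(t) = 6·exp(-t). En substituant t = log(3): a(log(3)) = 2.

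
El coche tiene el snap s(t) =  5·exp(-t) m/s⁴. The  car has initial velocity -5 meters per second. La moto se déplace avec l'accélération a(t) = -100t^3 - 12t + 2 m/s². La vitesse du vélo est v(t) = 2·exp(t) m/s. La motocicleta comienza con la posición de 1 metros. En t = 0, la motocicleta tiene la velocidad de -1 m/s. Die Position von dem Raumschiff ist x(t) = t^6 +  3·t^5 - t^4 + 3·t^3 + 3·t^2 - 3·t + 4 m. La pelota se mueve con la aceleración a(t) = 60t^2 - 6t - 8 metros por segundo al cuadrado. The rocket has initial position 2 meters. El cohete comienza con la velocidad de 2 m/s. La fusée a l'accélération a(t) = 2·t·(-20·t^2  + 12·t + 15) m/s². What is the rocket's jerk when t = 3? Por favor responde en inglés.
We must differentiate our acceleration equation a(t) = 2·t·(-20·t^2 + 12·t + 15) 1 time. Taking d/dt of a(t), we find j(t) = -40·t^2 + 2·t·(12 - 40·t) + 24·t + 30. From the given jerk equation j(t) = -40·t^2 + 2·t·(12 - 40·t) + 24·t + 30, we substitute t = 3 to get j = -906.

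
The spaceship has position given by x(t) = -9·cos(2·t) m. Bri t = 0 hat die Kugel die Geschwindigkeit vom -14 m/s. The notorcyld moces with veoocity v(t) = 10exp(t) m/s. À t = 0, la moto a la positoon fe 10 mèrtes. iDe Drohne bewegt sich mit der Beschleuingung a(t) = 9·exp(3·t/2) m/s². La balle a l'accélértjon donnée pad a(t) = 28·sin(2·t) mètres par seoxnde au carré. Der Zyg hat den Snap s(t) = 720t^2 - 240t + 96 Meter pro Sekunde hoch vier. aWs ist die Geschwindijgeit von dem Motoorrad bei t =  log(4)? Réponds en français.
Nous avons la vitesse v(t) = 10·exp(t). En substituant t = log(4): v(log(4)) = 40.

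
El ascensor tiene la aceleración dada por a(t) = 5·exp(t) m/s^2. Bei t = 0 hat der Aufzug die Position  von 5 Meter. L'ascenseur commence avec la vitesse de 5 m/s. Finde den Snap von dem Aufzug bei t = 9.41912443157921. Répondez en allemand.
Wir müssen unsere Gleichung für die Beschleunigung a(t) = 5·exp(t) 2-mal ableiten. Die Ableitung von der Beschleunigung ergibt den Ruck: j(t) = 5·exp(t). Mit d/dt von j(t) finden wir s(t) = 5·exp(t). Mit s(t) = 5·exp(t) und Einsetzen von t = 9.41912443157921, finden wir s = 61608.9446300284.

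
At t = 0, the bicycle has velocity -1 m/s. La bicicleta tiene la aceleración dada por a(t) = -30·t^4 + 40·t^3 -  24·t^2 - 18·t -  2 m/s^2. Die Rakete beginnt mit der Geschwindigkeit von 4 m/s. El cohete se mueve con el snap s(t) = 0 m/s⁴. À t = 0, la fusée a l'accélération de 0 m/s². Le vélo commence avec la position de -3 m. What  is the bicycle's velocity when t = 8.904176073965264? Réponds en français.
En partant de l'accélération a(t) = -30·t^4 + 40·t^3 - 24·t^2 - 18·t - 2, nous prenons 1 primitive. L'intégrale de l'accélération est la vitesse. En utilisant v(0) = -1, nous obtenons v(t) = -6·t^5 + 10·t^4 - 8·t^3 - 9·t^2 - 2·t - 1. Nous avons la vitesse v(t) = -6·t^5 + 10·t^4 - 8·t^3 - 9·t^2 - 2·t - 1. En substituant t = 8.904176073965264: v(8.904176073965264) = -279350.331774726.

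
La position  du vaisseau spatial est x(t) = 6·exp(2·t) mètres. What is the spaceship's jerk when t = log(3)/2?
To solve this, we need to take 3 derivatives of our position equation x(t) = 6·exp(2·t). Differentiating position, we get velocity: v(t) = 12·exp(2·t). Taking d/dt of v(t), we find a(t) = 24·exp(2·t). Differentiating acceleration, we get jerk: j(t) = 48·exp(2·t). We have jerk j(t) = 48·exp(2·t). Substituting t = log(3)/2: j(log(3)/2) = 144.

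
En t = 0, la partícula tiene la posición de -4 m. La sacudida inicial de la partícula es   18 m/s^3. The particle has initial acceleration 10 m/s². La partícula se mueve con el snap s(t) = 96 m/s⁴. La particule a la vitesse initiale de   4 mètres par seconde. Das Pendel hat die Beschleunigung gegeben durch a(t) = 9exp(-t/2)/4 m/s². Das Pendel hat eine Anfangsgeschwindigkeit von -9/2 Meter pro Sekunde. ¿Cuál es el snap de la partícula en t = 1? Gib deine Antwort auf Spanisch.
De la ecuación del snap s(t) = 96, sustituimos t = 1 para obtener s = 96.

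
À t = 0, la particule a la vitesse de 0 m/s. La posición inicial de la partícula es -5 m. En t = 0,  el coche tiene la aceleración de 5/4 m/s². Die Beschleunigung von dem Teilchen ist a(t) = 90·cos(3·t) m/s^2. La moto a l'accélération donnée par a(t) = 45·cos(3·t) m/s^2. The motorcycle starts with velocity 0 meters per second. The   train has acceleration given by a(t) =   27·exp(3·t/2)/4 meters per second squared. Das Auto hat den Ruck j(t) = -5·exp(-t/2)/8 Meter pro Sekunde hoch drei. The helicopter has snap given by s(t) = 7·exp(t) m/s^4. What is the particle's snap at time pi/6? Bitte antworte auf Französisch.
Pour résoudre ceci, nous devons prendre 2 dérivées de notre équation de l'accélération a(t) = 90·cos(3·t). En prenant d/dt de a(t), nous trouvons j(t) = -270·sin(3·t). En dérivant le jerk, nous obtenons le snap: s(t) = -810·cos(3·t). Nous avons le snap s(t) = -810·cos(3·t). En substituant t = pi/6: s(pi/6) = 0.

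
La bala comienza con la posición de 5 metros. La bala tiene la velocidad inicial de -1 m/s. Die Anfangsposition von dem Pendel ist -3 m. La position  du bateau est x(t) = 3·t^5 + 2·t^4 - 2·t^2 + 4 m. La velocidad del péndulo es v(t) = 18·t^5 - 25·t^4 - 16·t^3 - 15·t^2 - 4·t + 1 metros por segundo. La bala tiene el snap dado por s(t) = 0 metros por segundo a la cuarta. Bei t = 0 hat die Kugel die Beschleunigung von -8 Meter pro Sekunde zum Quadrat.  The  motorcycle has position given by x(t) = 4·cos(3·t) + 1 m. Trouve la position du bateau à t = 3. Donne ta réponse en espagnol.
Usando x(t) = 3·t^5 + 2·t^4 - 2·t^2 + 4 y sustituyendo t = 3, encontramos x = 877.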